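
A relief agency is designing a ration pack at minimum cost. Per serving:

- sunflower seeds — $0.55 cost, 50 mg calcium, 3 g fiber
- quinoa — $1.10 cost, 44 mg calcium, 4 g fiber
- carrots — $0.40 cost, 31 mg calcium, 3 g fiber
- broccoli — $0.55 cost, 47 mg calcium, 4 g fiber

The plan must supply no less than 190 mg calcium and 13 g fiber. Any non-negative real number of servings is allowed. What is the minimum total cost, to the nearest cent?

$2.13

The cheapest plan sits at a corner of the feasible region — with two constraints it uses at most two foods.
sunflower seeds only: max(190/50, 13/3) = 4.333 servings → $2.38.
quinoa only: max(190/44, 13/4) = 4.318 servings → $4.75.
carrots only: max(190/31, 13/3) = 6.129 servings → $2.45.
broccoli only: max(190/47, 13/4) = 4.043 servings → $2.22.
sunflower seeds + quinoa with both tight: 2.765 servings and 1.176 servings → $2.81.
sunflower seeds + carrots with both tight: 2.93 servings and 1.404 servings → $2.17.
sunflower seeds + broccoli with both tight: 2.525 servings and 1.356 servings → $2.13.
quinoa + carrots with both targets exact would need a negative amount; discard.
quinoa + broccoli: intersection lies outside the first quadrant.
carrots + broccoli with both targets exact would need a negative amount; discard.
Cheapest feasible corner: $2.13.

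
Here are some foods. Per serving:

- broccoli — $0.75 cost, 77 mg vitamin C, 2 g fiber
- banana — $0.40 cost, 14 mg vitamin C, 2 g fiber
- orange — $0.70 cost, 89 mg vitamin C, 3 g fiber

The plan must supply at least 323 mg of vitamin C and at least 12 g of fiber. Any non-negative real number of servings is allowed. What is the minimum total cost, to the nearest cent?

$2.75

For a min-cost LP with two ≥-constraints, a basic feasible solution has at most two positive variables.
broccoli only: max(323/77, 12/2) = 6 servings → $4.50.
banana only: max(323/14, 12/2) = 23.07 servings → $9.23.
orange only: max(323/89, 12/3) = 4 servings → $2.80.
broccoli + banana with both tight: 3.794 servings and 2.206 servings → $3.73.
broccoli + orange: intersection lies outside the first quadrant.
banana + orange with both tight: 0.7279 servings and 3.515 servings → $2.75.
Cheapest feasible corner: $2.75.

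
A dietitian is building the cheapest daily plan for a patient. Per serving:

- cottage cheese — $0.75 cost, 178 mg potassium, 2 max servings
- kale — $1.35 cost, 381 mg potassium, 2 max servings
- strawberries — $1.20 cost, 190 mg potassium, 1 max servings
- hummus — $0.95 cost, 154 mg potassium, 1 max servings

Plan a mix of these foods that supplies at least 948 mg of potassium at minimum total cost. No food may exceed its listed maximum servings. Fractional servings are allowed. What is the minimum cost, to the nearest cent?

Cost per mg of potassium: kale $0.0035, cottage cheese $0.0042, hummus $0.0062, strawberries $0.0063.
Take 2 servings of kale: +762.0 mg potassium for $2.70 (total $2.70, still need 186.0 mg).
Take 1.045 servings of cottage cheese: +186.0 mg potassium for $0.78 (total $3.48, still need 0.0 mg).
Filling from the cheapest source first is optimal under one linear minimum: $3.48.

$3.48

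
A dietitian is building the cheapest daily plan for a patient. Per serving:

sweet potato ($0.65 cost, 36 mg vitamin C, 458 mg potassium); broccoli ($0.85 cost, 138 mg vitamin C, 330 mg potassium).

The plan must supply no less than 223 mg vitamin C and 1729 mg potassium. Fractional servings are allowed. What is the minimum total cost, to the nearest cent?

sweet potato only: max(223/36, 1729/458) = 6.194 servings → $4.03.
broccoli only: max(223/138, 1729/330) = 5.239 servings → $4.45.
sweet potato + broccoli with both tight: 3.215 servings and 0.7772 servings → $2.75.
The minimum over all feasible corners is $2.75.

$2.75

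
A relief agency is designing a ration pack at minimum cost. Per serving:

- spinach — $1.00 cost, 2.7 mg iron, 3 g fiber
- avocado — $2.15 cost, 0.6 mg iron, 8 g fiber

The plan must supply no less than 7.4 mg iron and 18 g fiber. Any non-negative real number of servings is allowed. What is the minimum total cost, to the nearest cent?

$5.31

Compare the cost at each extreme point of the feasible region.
spinach only: max(7.4/2.7, 18/3) = 6 servings → $6.00.
avocado only: max(7.4/0.6, 18/8) = 12.33 servings → $26.52.
spinach + avocado with both tight: 2.444 servings and 1.333 servings → $5.31.
So the least-cost plan costs $5.31.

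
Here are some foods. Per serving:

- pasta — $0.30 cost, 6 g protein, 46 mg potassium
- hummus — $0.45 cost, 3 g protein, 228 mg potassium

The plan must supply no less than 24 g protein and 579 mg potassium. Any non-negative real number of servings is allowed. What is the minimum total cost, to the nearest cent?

Minimising a linear cost over {protein ≥ 24, potassium ≥ 579, servings ≥ 0} — the optimum is at a vertex, using one or two foods.
pasta only: max(24/6, 579/46) = 12.59 servings → $3.78.
hummus only: max(24/3, 579/228) = 8 servings → $3.60.
pasta + hummus with both tight: 3.037 servings and 1.927 servings → $1.78.
Cheapest feasible corner: $1.78.

$1.78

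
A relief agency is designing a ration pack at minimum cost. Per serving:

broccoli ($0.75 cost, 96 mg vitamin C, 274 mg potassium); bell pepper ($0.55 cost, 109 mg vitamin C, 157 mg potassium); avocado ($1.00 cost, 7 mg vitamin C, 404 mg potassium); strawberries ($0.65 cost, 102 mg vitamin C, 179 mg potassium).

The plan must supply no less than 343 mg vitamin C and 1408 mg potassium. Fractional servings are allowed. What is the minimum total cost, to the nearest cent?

At the optimum either one food covers both requirements or two foods hit both targets exactly; no other combination can be cheaper.
broccoli only: max(343/96, 1408/274) = 5.139 servings → $3.85.
bell pepper only: max(343/109, 1408/157) = 8.968 servings → $4.93.
avocado only: max(343/7, 1408/404) = 49 servings → $49.00.
strawberries only: max(343/102, 1408/179) = 7.866 servings → $5.11.
broccoli + bell pepper: intersection lies outside the first quadrant.
broccoli + avocado with both tight: 3.491 servings and 1.117 servings → $3.74.
broccoli + strawberries: intersection lies outside the first quadrant.
bell pepper + avocado with both tight: 2.998 servings and 2.32 servings → $3.97.
bell pepper + strawberries: the both-tight solution has a negative serving — not a feasible corner.
avocado + strawberries with both tight: 2.058 servings and 3.222 servings → $4.15.
Cheapest feasible corner: $3.74.

$3.74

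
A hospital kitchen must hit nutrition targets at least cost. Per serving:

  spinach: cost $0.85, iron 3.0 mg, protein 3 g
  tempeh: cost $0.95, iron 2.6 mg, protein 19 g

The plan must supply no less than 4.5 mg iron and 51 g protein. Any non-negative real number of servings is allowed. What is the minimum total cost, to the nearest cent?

$2.55

At the optimum either one food covers both requirements or two foods hit both targets exactly; no other combination can be cheaper.
spinach only: max(4.5/3.0, 51/3) = 17 servings → $14.45.
tempeh only: max(4.5/2.6, 51/19) = 2.684 servings → $2.55.
spinach + tempeh: intersection lies outside the first quadrant.
The minimum over all feasible corners is $2.55.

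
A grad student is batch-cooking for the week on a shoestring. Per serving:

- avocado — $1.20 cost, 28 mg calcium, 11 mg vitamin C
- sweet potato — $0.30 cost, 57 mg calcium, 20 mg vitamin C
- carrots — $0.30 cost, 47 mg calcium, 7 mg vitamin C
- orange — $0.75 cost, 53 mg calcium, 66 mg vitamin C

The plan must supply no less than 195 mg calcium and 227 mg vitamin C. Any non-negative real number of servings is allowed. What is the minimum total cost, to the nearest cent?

The cheapest plan sits at a corner of the feasible region — with two constraints it uses at most two foods.
avocado only: max(195/28, 227/11) = 20.64 servings → $24.76.
sweet potato only: max(195/57, 227/20) = 11.35 servings → $3.40.
carrots only: max(195/47, 227/7) = 32.43 servings → $9.73.
orange only: max(195/53, 227/66) = 3.679 servings → $2.76.
avocado + sweet potato with both targets exact would need a negative amount; discard.
avocado + carrots with both targets exact would need a negative amount; discard.
avocado + orange with both tight: 0.6632 servings and 3.329 servings → $3.29.
sweet potato + carrots with both targets exact would need a negative amount; discard.
sweet potato + orange with both tight: 0.3105 servings and 3.345 servings → $2.60.
carrots + orange with both tight: 0.3072 servings and 3.407 servings → $2.65.
Cheapest feasible corner: $2.60.

$2.60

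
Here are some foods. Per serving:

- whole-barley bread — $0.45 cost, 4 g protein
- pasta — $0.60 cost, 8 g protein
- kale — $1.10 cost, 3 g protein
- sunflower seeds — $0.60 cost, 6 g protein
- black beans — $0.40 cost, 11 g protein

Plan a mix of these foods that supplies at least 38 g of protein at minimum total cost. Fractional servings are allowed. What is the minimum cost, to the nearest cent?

$1.38

Cost per g of protein: black beans $0.0364, pasta $0.0750, sunflower seeds $0.1000, whole-barley bread $0.1125, kale $0.3667.
With no serving limits, use only black beans: 38 g / 11 g = 3.455 servings × $0.40 = $1.38.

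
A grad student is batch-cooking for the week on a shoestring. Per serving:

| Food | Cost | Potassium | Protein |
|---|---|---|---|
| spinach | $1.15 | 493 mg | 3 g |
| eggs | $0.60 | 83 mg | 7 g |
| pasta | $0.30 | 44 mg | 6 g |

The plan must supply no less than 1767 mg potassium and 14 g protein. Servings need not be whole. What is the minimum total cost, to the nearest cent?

$4.23

spinach only: max(1767/493, 14/3) = 4.667 servings → $5.37.
eggs only: max(1767/83, 14/7) = 21.29 servings → $12.77.
pasta only: max(1767/44, 14/6) = 40.16 servings → $12.05.
spinach + eggs with both tight: 3.5 servings and 0.5 servings → $4.33.
spinach + pasta with both tight: 3.534 servings and 0.5665 servings → $4.23.
eggs + pasta: the both-tight solution has a negative serving — not a feasible corner.
The minimum over all feasible corners is $4.23.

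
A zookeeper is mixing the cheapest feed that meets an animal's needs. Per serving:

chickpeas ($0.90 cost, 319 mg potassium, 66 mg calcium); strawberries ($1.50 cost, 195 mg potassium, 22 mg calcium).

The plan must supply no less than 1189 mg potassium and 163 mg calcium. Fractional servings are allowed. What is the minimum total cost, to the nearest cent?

This is a tiny linear program; its minimum lies at a vertex of the feasible set. List the vertices and price them.
chickpeas only: max(1189/319, 163/66) = 3.727 servings → $3.35.
strawberries only: max(1189/195, 163/22) = 7.409 servings → $11.11.
chickpeas + strawberries with both tight: 0.9616 servings and 4.524 servings → $7.65.
So the least-cost plan costs $3.35.

$3.35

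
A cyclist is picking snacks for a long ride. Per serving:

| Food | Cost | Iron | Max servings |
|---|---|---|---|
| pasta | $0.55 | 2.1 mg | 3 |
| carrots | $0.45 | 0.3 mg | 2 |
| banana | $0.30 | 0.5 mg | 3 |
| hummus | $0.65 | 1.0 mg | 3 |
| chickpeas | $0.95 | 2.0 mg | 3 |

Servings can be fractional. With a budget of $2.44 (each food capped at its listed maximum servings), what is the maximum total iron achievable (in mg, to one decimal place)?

8.0 mg

Iron per dollar: pasta 3.818, chickpeas 2.105, banana 1.667, hummus 1.538, carrots 0.6667.
Take 3 servings of pasta: spends $1.65, +6.3 mg iron (running total 6.3 mg).
Take 0.8316 servings of chickpeas: spends $0.79, +1.7 mg iron (running total 8.0 mg).
Greedy by best ratio exhausts the cost allowance optimally: 8.0 mg.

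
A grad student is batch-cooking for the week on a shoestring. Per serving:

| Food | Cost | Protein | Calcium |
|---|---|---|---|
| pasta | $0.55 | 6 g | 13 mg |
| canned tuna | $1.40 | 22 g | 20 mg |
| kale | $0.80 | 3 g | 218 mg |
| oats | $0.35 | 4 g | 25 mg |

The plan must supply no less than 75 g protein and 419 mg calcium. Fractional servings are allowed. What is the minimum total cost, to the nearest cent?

$5.77

Minimising a linear cost over {protein ≥ 75, calcium ≥ 419, servings ≥ 0} — the optimum is at a vertex, using one or two foods.
pasta only: max(75/6, 419/13) = 32.23 servings → $17.73.
canned tuna only: max(75/22, 419/20) = 20.95 servings → $29.33.
kale only: max(75/3, 419/218) = 25 servings → $20.00.
oats only: max(75/4, 419/25) = 18.75 servings → $6.56.
pasta + canned tuna with both targets exact would need a negative amount; discard.
pasta + kale with both tight: 11.89 servings and 1.213 servings → $7.51.
pasta + oats with both tight: 2.031 servings and 15.7 servings → $6.61.
canned tuna + kale with both tight: 3.187 servings and 1.63 servings → $5.77.
canned tuna + oats with both tight: 0.4234 servings and 16.42 servings → $6.34.
kale + oats: the both-tight solution has a negative serving — not a feasible corner.
Cheapest feasible corner: $5.77.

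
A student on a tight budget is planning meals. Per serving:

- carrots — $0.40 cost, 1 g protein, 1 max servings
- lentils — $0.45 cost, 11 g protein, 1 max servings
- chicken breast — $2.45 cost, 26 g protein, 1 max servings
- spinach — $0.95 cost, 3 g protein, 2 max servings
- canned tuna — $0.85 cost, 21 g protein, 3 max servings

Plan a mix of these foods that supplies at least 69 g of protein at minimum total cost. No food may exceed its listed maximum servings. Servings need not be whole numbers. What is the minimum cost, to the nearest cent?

Cost per g of protein: canned tuna $0.0405, lentils $0.0409, chicken breast $0.0942, spinach $0.3167, carrots $0.4000.
Take 3 servings of canned tuna: +63.0 g protein for $2.55 (total $2.55, still need 6.0 g).
Take 0.5455 servings of lentils: +6.0 g protein for $0.25 (total $2.80, still need 0.0 g).
Filling from the cheapest source first is optimal under one linear minimum: $2.80.

$2.80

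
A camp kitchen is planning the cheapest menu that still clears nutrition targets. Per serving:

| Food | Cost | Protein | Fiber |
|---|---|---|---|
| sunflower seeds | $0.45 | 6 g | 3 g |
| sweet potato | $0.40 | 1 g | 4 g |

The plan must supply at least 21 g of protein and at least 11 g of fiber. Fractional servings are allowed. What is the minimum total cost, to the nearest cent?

This is a tiny linear program; its minimum lies at a vertex of the feasible set. List the vertices and price them.
sunflower seeds only: max(21/6, 11/3) = 3.667 servings → $1.65.
sweet potato only: max(21/1, 11/4) = 21 servings → $8.40.
sunflower seeds + sweet potato with both tight: 3.476 servings and 0.1429 servings → $1.62.
The minimum over all feasible corners is $1.62.

$1.62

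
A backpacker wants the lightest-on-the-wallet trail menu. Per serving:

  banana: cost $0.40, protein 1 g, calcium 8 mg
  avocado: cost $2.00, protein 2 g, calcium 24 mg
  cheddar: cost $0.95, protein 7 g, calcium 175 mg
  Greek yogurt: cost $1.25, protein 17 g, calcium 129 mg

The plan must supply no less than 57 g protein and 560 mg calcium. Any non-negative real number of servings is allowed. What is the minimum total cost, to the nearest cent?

For a min-cost LP with two ≥-constraints, a basic feasible solution has at most two positive variables.
banana only: max(57/1, 560/8) = 70 servings → $28.00.
avocado only: max(57/2, 560/24) = 28.5 servings → $57.00.
cheddar only: max(57/7, 560/175) = 8.143 servings → $7.74.
Greek yogurt only: max(57/17, 560/129) = 4.341 servings → $5.43.
banana + avocado with both tight: 31 servings and 13 servings → $38.40.
banana + cheddar with both tight: 50.88 servings and 0.8739 servings → $21.18.
banana + Greek yogurt with both targets exact would need a negative amount; discard.
avocado + cheddar: the both-tight solution has a negative serving — not a feasible corner.
avocado + Greek yogurt with both tight: 14.45 servings and 1.653 servings → $30.96.
cheddar + Greek yogurt with both tight: 1.046 servings and 2.922 servings → $4.65.
Cheapest feasible corner: $4.65.

$4.65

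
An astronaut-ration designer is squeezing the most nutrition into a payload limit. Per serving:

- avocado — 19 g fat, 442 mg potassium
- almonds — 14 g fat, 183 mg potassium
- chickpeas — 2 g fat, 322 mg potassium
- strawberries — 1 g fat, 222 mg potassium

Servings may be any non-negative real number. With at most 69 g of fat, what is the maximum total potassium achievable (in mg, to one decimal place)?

15318.0 mg

Potassium per g fat: strawberries 222, chickpeas 161, avocado 23.26, almonds 13.07.
With no serving limits, spend the whole fat allowance on strawberries: 69 g / 1 g × 222 mg = 15318.0 mg.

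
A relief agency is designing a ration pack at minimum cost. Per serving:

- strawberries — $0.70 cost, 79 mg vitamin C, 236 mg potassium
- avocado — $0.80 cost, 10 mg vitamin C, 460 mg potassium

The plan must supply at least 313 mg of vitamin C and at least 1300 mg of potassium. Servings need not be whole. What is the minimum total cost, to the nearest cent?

Two binding constraints pin down two serving amounts, so the optimal mix uses at most two foods. The candidates are each food alone (scaled to the tighter of vitamin C/potassium) and each pair with both constraints tight.
strawberries only: max(313/79, 1300/236) = 5.508 servings → $3.86.
avocado only: max(313/10, 1300/460) = 31.3 servings → $25.04.
strawberries + avocado with both tight: 3.855 servings and 0.8485 servings → $3.38.
The minimum over all feasible corners is $3.38.

$3.38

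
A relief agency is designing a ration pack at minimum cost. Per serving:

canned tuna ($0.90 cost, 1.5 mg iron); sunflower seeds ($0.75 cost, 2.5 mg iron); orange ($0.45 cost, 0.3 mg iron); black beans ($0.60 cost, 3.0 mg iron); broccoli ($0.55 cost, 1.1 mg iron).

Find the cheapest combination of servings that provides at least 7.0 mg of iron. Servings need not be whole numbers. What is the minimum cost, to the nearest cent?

$1.40

Cost per mg of iron: black beans $0.2000, sunflower seeds $0.3000, broccoli $0.5000, canned tuna $0.6000, orange $1.5000.
With no serving limits, use only black beans: 7.0 mg / 3.0 mg = 2.333 servings × $0.60 = $1.40.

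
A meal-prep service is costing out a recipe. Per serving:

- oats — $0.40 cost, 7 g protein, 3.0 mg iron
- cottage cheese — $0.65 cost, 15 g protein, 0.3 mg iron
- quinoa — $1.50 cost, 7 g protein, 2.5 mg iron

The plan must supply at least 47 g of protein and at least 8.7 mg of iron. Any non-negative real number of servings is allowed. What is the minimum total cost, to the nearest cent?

$2.30

Two binding constraints pin down two serving amounts, so the optimal mix uses at most two foods. The candidates are each food alone (scaled to the tighter of protein/iron) and each pair with both constraints tight.
oats only: max(47/7, 8.7/3.0) = 6.714 servings → $2.69.
cottage cheese only: max(47/15, 8.7/0.3) = 29 servings → $18.85.
quinoa only: max(47/7, 8.7/2.5) = 6.714 servings → $10.07.
oats + cottage cheese with both tight: 2.713 servings and 1.867 servings → $2.30.
oats + quinoa: the both-tight solution has a negative serving — not a feasible corner.
cottage cheese + quinoa with both tight: 1.599 servings and 3.288 servings → $5.97.
The minimum over all feasible corners is $2.30.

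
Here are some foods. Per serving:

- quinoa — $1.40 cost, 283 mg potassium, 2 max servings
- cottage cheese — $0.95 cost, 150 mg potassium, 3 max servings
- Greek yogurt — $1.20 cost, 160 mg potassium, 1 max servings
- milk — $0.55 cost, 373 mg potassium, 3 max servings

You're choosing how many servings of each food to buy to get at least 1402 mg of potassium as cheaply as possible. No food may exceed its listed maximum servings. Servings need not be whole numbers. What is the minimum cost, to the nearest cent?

Cost per mg of potassium: milk $0.0015, quinoa $0.0049, cottage cheese $0.0063, Greek yogurt $0.0075.
Take 3 servings of milk: +1119.0 mg potassium for $1.65 (total $1.65, still need 283.0 mg).
Take 1 serving of quinoa: +283.0 mg potassium for $1.40 (total $3.05, still need 0.0 mg).
Greedy by cheapest-per-mg is optimal for a single linear constraint, so the minimum cost is $3.05.

$3.05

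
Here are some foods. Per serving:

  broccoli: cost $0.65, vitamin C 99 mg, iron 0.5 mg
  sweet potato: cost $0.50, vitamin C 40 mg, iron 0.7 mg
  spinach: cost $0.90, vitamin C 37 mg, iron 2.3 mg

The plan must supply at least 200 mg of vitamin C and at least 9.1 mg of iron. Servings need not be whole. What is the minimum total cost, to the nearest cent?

Compare the cost at each extreme point of the feasible region.
broccoli only: max(200/99, 9.1/0.5) = 18.2 servings → $11.83.
sweet potato only: max(200/40, 9.1/0.7) = 13 servings → $6.50.
spinach only: max(200/37, 9.1/2.3) = 5.405 servings → $4.86.
broccoli + sweet potato: the both-tight solution has a negative serving — not a feasible corner.
broccoli + spinach with both tight: 0.5894 servings and 3.828 servings → $3.83.
sweet potato + spinach with both tight: 1.865 servings and 3.389 servings → $3.98.
Cheapest feasible corner: $3.83.

$3.83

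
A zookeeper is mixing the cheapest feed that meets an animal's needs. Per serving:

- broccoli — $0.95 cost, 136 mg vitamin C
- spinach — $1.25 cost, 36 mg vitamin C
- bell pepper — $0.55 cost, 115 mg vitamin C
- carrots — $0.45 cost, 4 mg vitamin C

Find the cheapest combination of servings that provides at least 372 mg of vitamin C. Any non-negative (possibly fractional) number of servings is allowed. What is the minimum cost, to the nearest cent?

Cost per mg of vitamin C: bell pepper $0.0048, broccoli $0.0070, spinach $0.0347, carrots $0.1125.
With no serving limits, use only bell pepper: 372 mg / 115 mg = 3.235 servings × $0.55 = $1.78.

$1.78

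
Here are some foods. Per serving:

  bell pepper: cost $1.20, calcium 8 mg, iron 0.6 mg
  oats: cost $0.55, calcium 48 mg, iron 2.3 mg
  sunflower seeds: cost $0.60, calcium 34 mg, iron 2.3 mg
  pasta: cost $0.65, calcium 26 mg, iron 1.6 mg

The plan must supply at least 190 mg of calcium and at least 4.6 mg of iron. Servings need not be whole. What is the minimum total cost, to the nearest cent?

For a min-cost LP with two ≥-constraints, a basic feasible solution has at most two positive variables.
bell pepper only: max(190/8, 4.6/0.6) = 23.75 servings → $28.50.
oats only: max(190/48, 4.6/2.3) = 3.958 servings → $2.18.
sunflower seeds only: max(190/34, 4.6/2.3) = 5.588 servings → $3.35.
pasta only: max(190/26, 4.6/1.6) = 7.308 servings → $4.75.
bell pepper + oats with both targets exact would need a negative amount; discard.
bell pepper + sunflower seeds: the both-tight solution has a negative serving — not a feasible corner.
bell pepper + pasta: intersection lies outside the first quadrant.
oats + sunflower seeds: the both-tight solution has a negative serving — not a feasible corner.
oats + pasta: intersection lies outside the first quadrant.
sunflower seeds + pasta: the both-tight solution has a negative serving — not a feasible corner.
Cheapest feasible corner: $2.18.

$2.18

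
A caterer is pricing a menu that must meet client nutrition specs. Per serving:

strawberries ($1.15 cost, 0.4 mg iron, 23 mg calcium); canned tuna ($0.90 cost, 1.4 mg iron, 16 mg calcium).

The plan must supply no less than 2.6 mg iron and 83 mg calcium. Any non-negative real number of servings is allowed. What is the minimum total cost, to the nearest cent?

This is a tiny linear program; its minimum lies at a vertex of the feasible set. List the vertices and price them.
strawberries only: max(2.6/0.4, 83/23) = 6.5 servings → $7.47.
canned tuna only: max(2.6/1.4, 83/16) = 5.188 servings → $4.67.
strawberries + canned tuna with both tight: 2.891 servings and 1.031 servings → $4.25.
So the least-cost plan costs $4.25.

$4.25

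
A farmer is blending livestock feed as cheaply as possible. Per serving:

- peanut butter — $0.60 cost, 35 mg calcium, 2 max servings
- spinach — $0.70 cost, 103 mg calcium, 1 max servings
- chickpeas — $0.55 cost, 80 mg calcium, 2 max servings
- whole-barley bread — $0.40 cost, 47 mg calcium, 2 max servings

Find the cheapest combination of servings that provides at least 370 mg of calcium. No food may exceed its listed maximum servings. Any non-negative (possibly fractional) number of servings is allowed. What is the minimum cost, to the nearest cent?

Cost per mg of calcium: spinach $0.0068, chickpeas $0.0069, whole-barley bread $0.0085, peanut butter $0.0171.
Take 1 serving of spinach: +103.0 mg calcium for $0.70 (total $0.70, still need 267.0 mg).
Take 2 servings of chickpeas: +160.0 mg calcium for $1.10 (total $1.80, still need 107.0 mg).
Take 2 servings of whole-barley bread: +94.0 mg calcium for $0.80 (total $2.60, still need 13.0 mg).
Take 0.3714 servings of peanut butter: +13.0 mg calcium for $0.22 (total $2.82, still need 0.0 mg).
Filling from the cheapest source first is optimal under one linear minimum: $2.82.

$2.82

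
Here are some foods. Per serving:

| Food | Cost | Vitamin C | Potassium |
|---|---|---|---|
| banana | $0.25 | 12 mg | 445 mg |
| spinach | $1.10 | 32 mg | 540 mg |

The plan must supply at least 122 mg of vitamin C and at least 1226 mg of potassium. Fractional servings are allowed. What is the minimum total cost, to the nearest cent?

An LP optimum is at a vertex; with two nutrient constraints at most two foods are used. Check each candidate.
banana only: max(122/12, 1226/445) = 10.17 servings → $2.54.
spinach only: max(122/32, 1226/540) = 3.812 servings → $4.19.
banana + spinach: intersection lies outside the first quadrant.
So the least-cost plan costs $2.54.

$2.54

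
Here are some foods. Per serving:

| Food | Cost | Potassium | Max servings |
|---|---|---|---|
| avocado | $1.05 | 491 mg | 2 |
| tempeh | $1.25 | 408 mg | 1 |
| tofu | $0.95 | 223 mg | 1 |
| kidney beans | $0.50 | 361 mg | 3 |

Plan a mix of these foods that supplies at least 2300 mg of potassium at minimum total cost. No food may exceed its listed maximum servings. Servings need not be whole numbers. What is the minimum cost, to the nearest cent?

$4.32

Cost per mg of potassium: kidney beans $0.0014, avocado $0.0021, tempeh $0.0031, tofu $0.0043.
Take 3 servings of kidney beans: +1083.0 mg potassium for $1.50 (total $1.50, still need 1217.0 mg).
Take 2 servings of avocado: +982.0 mg potassium for $2.10 (total $3.60, still need 235.0 mg).
Take 0.576 servings of tempeh: +235.0 mg potassium for $0.72 (total $4.32, still need 0.0 mg).
Greedy by cheapest-per-mg is optimal for a single linear constraint, so the minimum cost is $4.32.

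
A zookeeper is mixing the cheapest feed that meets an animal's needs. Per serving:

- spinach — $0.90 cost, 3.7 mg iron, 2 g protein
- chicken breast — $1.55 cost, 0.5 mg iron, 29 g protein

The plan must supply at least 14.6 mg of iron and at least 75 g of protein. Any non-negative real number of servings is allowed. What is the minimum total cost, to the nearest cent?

$6.89

For a min-cost LP with two ≥-constraints, a basic feasible solution has at most two positive variables.
spinach only: max(14.6/3.7, 75/2) = 37.5 servings → $33.75.
chicken breast only: max(14.6/0.5, 75/29) = 29.2 servings → $45.26.
spinach + chicken breast with both tight: 3.63 servings and 2.336 servings → $6.89.
So the least-cost plan costs $6.89.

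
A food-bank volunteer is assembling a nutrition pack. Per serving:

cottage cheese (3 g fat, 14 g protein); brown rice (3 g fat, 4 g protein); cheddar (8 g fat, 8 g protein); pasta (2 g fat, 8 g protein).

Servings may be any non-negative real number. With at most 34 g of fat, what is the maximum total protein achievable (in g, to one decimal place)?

158.7 g

Protein per g fat: cottage cheese 4.667, pasta 4, brown rice 1.333, cheddar 1.
With no serving limits, spend the whole fat allowance on cottage cheese: 34 g / 3 g × 14 g = 158.7 g.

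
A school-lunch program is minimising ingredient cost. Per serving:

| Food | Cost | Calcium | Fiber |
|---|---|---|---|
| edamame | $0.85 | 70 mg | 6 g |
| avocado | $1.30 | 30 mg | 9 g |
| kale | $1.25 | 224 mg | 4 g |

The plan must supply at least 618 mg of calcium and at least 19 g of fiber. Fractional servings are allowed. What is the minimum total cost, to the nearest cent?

Compare the cost at each extreme point of the feasible region.
edamame only: max(618/70, 19/6) = 8.829 servings → $7.50.
avocado only: max(618/30, 19/9) = 20.6 servings → $26.78.
kale only: max(618/224, 19/4) = 4.75 servings → $5.94.
edamame + avocado: intersection lies outside the first quadrant.
edamame + kale with both tight: 1.677 servings and 2.235 servings → $4.22.
avocado + kale with both tight: 0.9409 servings and 2.633 servings → $4.51.
So the least-cost plan costs $4.22.

$4.22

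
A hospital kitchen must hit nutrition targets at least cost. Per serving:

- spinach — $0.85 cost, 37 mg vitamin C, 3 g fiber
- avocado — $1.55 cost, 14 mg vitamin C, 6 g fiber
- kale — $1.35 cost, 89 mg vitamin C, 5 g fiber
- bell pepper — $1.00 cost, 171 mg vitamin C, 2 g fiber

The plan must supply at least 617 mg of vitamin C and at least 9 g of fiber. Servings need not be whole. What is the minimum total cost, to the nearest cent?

The cheapest plan sits at a corner of the feasible region — with two constraints it uses at most two foods.
spinach only: max(617/37, 9/3) = 16.68 servings → $14.17.
avocado only: max(617/14, 9/6) = 44.07 servings → $68.31.
kale only: max(617/89, 9/5) = 6.933 servings → $9.36.
bell pepper only: max(617/171, 9/2) = 4.5 servings → $4.50.
spinach + avocado: intersection lies outside the first quadrant.
spinach + kale with both targets exact would need a negative amount; discard.
spinach + bell pepper with both tight: 0.6948 servings and 3.458 servings → $4.05.
avocado + kale: the both-tight solution has a negative serving — not a feasible corner.
avocado + bell pepper with both tight: 0.3056 servings and 3.583 servings → $4.06.
kale + bell pepper with both tight: 0.4505 servings and 3.374 servings → $3.98.
The minimum over all feasible corners is $3.98.

$3.98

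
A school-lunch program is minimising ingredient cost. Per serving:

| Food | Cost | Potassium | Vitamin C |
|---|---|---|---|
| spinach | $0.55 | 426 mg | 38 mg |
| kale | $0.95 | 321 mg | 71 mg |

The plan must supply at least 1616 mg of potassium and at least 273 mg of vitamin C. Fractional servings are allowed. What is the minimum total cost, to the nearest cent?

For a min-cost LP with two ≥-constraints, a basic feasible solution has at most two positive variables.
spinach only: max(1616/426, 273/38) = 7.184 servings → $3.95.
kale only: max(1616/321, 273/71) = 5.034 servings → $4.78.
spinach + kale with both tight: 1.502 servings and 3.041 servings → $3.72.
So the least-cost plan costs $3.72.

$3.72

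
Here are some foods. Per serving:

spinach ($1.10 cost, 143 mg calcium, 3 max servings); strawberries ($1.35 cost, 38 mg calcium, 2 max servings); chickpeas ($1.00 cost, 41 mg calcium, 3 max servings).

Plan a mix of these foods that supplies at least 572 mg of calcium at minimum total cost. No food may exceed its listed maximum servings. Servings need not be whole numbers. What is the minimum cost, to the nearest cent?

$7.01

Cost per mg of calcium: spinach $0.0077, chickpeas $0.0244, strawberries $0.0355.
Take 3 servings of spinach: +429.0 mg calcium for $3.30 (total $3.30, still need 143.0 mg).
Take 3 servings of chickpeas: +123.0 mg calcium for $3.00 (total $6.30, still need 20.0 mg).
Take 0.5263 servings of strawberries: +20.0 mg calcium for $0.71 (total $7.01, still need 0.0 mg).
Greedy by cheapest-per-mg is optimal for a single linear constraint, so the minimum cost is $7.01.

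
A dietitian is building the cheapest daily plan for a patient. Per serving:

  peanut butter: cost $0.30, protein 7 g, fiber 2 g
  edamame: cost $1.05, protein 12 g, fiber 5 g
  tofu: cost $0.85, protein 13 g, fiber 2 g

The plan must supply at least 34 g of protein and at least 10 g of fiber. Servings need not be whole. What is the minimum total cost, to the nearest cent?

$1.50

The cheapest plan sits at a corner of the feasible region — with two constraints it uses at most two foods.
peanut butter only: max(34/7, 10/2) = 5 servings → $1.50.
edamame only: max(34/12, 10/5) = 2.833 servings → $2.98.
tofu only: max(34/13, 10/2) = 5 servings → $4.25.
peanut butter + edamame with both tight: 4.545 servings and 0.1818 servings → $1.55.
peanut butter + tofu with both targets exact would need a negative amount; discard.
edamame + tofu with both tight: 1.512 servings and 1.22 servings → $2.62.
So the least-cost plan costs $1.50.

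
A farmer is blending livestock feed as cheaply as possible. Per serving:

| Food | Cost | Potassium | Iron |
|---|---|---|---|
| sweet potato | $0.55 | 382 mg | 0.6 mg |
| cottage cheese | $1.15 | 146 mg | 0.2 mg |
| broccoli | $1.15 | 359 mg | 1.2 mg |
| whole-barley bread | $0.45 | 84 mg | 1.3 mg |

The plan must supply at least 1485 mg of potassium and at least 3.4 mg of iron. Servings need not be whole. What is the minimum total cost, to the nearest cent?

$2.44

For a min-cost LP with two ≥-constraints, a basic feasible solution has at most two positive variables.
sweet potato only: max(1485/382, 3.4/0.6) = 5.667 servings → $3.12.
cottage cheese only: max(1485/146, 3.4/0.2) = 17 servings → $19.55.
broccoli only: max(1485/359, 3.4/1.2) = 4.136 servings → $4.76.
whole-barley bread only: max(1485/84, 3.4/1.3) = 17.68 servings → $7.96.
sweet potato + cottage cheese with both targets exact would need a negative amount; discard.
sweet potato + broccoli with both tight: 2.31 servings and 1.678 servings → $3.20.
sweet potato + whole-barley bread with both tight: 3.686 servings and 0.9139 servings → $2.44.
cottage cheese + broccoli with both tight: 5.429 servings and 1.928 servings → $8.46.
cottage cheese + whole-barley bread with both tight: 9.508 servings and 1.153 servings → $11.45.
broccoli + whole-barley bread with both targets exact would need a negative amount; discard.
So the least-cost plan costs $2.44.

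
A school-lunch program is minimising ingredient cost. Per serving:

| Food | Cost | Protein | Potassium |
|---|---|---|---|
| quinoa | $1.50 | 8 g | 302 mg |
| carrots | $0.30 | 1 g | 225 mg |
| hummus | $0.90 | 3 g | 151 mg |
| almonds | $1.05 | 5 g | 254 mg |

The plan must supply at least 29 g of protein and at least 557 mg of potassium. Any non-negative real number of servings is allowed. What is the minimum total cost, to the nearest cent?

$5.44

This is a tiny linear program; its minimum lies at a vertex of the feasible set. List the vertices and price them.
quinoa only: max(29/8, 557/302) = 3.625 servings → $5.44.
carrots only: max(29/1, 557/225) = 29 servings → $8.70.
hummus only: max(29/3, 557/151) = 9.667 servings → $8.70.
almonds only: max(29/5, 557/254) = 5.8 servings → $6.09.
quinoa + carrots: the both-tight solution has a negative serving — not a feasible corner.
quinoa + hummus with both targets exact would need a negative amount; discard.
quinoa + almonds with both targets exact would need a negative amount; discard.
carrots + hummus with both targets exact would need a negative amount; discard.
carrots + almonds: the both-tight solution has a negative serving — not a feasible corner.
hummus + almonds with both targets exact would need a negative amount; discard.
Cheapest feasible corner: $5.44.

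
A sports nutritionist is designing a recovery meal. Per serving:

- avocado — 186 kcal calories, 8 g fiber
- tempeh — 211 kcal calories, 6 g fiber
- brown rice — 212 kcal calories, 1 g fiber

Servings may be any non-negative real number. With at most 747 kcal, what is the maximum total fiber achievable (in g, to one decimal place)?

32.1 g

Fiber per kcal: avocado 0.04301, tempeh 0.02844, brown rice 0.004717.
With no serving limits, spend the whole calories allowance on avocado: 747 kcal / 186 kcal × 8 g = 32.1 g.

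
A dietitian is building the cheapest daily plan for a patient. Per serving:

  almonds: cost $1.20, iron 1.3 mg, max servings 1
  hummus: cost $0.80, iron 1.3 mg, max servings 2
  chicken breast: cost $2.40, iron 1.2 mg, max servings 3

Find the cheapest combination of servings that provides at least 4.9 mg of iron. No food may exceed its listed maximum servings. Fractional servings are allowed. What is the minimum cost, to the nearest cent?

$4.80

Cost per mg of iron: hummus $0.6154, almonds $0.9231, chicken breast $2.0000.
Take 2 servings of hummus: +2.6 mg iron for $1.60 (total $1.60, still need 2.3 mg).
Take 1 serving of almonds: +1.3 mg iron for $1.20 (total $2.80, still need 1.0 mg).
Take 0.8333 servings of chicken breast: +1.0 mg iron for $2.00 (total $4.80, still need 0.0 mg).
Filling from the cheapest source first is optimal under one linear minimum: $4.80.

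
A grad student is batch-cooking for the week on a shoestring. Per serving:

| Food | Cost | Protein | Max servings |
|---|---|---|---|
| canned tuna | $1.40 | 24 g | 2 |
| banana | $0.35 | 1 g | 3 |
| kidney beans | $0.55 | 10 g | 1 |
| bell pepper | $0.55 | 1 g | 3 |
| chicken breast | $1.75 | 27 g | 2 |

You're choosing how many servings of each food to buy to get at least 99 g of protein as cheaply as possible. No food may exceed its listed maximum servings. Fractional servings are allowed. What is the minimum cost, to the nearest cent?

Cost per g of protein: kidney beans $0.0550, canned tuna $0.0583, chicken breast $0.0648, banana $0.3500, bell pepper $0.5500.
Take 1 serving of kidney beans: +10.0 g protein for $0.55 (total $0.55, still need 89.0 g).
Take 2 servings of canned tuna: +48.0 g protein for $2.80 (total $3.35, still need 41.0 g).
Take 1.519 servings of chicken breast: +41.0 g protein for $2.66 (total $6.01, still need 0.0 g).
Filling from the cheapest source first is optimal under one linear minimum: $6.01.

$6.01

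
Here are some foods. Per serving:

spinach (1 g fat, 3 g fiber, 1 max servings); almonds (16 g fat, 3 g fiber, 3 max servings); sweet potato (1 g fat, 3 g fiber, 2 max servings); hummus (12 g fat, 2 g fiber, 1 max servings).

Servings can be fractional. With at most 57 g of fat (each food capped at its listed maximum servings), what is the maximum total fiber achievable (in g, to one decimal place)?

Fiber per g fat: spinach 3, sweet potato 3, almonds 0.1875, hummus 0.1667.
Take 1 serving of spinach: uses 1 g fat, +3.0 g fiber (running total 3.0 g).
Take 2 servings of sweet potato: uses 2 g fat, +6.0 g fiber (running total 9.0 g).
Take 3 servings of almonds: uses 48 g fat, +9.0 g fiber (running total 18.0 g).
Take 0.5 servings of hummus: uses 6 g fat, +1.0 g fiber (running total 19.0 g).
Greedy by best ratio exhausts the fat allowance optimally: 19.0 g.

19.0 g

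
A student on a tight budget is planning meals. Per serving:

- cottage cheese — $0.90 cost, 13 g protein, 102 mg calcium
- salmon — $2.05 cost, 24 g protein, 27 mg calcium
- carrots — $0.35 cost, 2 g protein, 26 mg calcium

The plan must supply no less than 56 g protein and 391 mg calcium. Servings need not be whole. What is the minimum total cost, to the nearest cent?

Two binding constraints pin down two serving amounts, so the optimal mix uses at most two foods. The candidates are each food alone (scaled to the tighter of protein/calcium) and each pair with both constraints tight.
cottage cheese only: max(56/13, 391/102) = 4.308 servings → $3.88.
salmon only: max(56/24, 391/27) = 14.48 servings → $29.69.
carrots only: max(56/2, 391/26) = 28 servings → $9.80.
cottage cheese + salmon with both tight: 3.754 servings and 0.3 servings → $3.99.
cottage cheese + carrots: the both-tight solution has a negative serving — not a feasible corner.
salmon + carrots with both tight: 1.182 servings and 13.81 servings → $7.26.
The minimum over all feasible corners is $3.88.

$3.88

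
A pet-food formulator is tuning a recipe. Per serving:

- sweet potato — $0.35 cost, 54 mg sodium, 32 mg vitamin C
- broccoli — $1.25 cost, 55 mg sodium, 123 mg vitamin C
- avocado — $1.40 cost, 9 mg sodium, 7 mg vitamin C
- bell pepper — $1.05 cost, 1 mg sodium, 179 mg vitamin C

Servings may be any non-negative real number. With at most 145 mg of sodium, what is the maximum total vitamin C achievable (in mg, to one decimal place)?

Vitamin C per mg sodium: bell pepper 179, broccoli 2.236, avocado 0.7778, sweet potato 0.5926.
With no serving limits, spend the whole sodium allowance on bell pepper: 145 mg / 1 mg × 179 mg = 25955.0 mg.

25955.0 mg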